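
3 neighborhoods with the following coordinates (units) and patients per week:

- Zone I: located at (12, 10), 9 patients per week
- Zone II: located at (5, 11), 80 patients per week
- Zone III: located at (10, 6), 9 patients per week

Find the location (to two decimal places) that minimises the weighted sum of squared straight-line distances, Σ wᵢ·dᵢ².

(6.10, 10.45)

The minimiser of Σwᵢ‖p−pᵢ‖² is the weighted centroid p* = (Σwᵢpᵢ)/(Σwᵢ).
Σwᵢ = 98.
Σwᵢxᵢ = 9·12 + 80·5 + 9·10 = 598.
Σwᵢyᵢ = 9·10 + 80·11 + 9·6 = 1024.
x* = 598/98 = 6.10, y* = 1024/98 = 10.45.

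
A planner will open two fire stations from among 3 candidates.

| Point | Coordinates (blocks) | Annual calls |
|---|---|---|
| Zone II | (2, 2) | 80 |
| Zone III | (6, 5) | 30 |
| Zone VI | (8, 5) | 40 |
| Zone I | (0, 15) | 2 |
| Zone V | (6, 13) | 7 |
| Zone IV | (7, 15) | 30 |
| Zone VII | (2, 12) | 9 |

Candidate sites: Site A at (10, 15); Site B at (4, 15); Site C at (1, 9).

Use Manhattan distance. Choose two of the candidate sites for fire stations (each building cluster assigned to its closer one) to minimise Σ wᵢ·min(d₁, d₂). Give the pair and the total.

{Site B, Site C}, total 1512

Evaluate every pair (each demand assigned to the nearer of the two):
  {Site B, Site C}: total = 1512
  {Site A, Site C}: total = 1532
  {Site A, Site B}: total = 2211
Best pair: {Site B, Site C} with total 1512.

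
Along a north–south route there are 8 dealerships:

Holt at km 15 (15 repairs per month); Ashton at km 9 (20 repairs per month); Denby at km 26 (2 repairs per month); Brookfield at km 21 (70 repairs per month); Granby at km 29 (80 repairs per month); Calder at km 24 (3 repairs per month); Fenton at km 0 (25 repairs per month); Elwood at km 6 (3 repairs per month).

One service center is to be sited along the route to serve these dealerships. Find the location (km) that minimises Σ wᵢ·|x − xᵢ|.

x = 21

For a sum of weighted absolute distances on a line, the optimum is the weighted median (not the mean). Total weight W = 218; half-weight = 109.
Sort by position and accumulate weight:
  km 0 (Fenton, w=25) → cum 25
  km 6 (Elwood, w=3) → cum 28
  km 9 (Ashton, w=20) → cum 48
  km 15 (Holt, w=15) → cum 63
  km 21 (Brookfield, w=70) → cum 133  ≥ 109 → median here
  km 24 (Calder, w=3) → cum 136
  km 26 (Denby, w=2) → cum 138
  km 29 (Granby, w=80) → cum 218
Optimal location: km 21.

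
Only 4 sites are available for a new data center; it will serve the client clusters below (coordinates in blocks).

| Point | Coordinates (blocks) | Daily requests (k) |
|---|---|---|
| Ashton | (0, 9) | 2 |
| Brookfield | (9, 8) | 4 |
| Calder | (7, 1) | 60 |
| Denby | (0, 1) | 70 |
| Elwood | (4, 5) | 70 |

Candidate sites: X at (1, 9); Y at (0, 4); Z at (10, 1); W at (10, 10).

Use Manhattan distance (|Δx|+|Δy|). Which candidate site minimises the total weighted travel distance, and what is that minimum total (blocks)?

Y, total 1222 blocks

Total weighted distance at each candidate:
  X (1, 9): total = 1998
  Y (0, 4): total = 1222
  Z (10, 1): total = 1648
  W (10, 10): total = 2854
Minimum is at Y with total 1222 blocks.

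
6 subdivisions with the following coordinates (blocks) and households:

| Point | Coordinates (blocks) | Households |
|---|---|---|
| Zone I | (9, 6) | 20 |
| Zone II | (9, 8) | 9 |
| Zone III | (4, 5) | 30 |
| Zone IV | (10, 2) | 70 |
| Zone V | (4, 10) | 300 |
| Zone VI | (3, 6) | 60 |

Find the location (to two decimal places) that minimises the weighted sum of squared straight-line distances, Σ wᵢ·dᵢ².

The minimiser of Σwᵢ‖p−pᵢ‖² is the weighted centroid p* = (Σwᵢpᵢ)/(Σwᵢ).
Σwᵢ = 489.
Σwᵢxᵢ = 20·9 + 9·9 + 30·4 + 70·10 + 300·4 + 60·3 = 2461.
Σwᵢyᵢ = 20·6 + 9·8 + 30·5 + 70·2 + 300·10 + 60·6 = 3842.
x* = 2461/489 = 5.03, y* = 3842/489 = 7.86.

(5.03, 7.86)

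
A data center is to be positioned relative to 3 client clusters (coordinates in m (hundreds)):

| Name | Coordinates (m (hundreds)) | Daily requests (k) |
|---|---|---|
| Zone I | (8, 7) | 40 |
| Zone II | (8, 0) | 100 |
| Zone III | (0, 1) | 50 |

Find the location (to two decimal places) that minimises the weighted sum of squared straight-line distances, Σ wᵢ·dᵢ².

(5.89, 1.74)

The minimiser of Σwᵢ‖p−pᵢ‖² is the weighted centroid p* = (Σwᵢpᵢ)/(Σwᵢ).
Σwᵢ = 190.
Σwᵢxᵢ = 40·8 + 100·8 + 50·0 = 1120.
Σwᵢyᵢ = 40·7 + 100·0 + 50·1 = 330.
x* = 1120/190 = 5.89, y* = 330/190 = 1.74.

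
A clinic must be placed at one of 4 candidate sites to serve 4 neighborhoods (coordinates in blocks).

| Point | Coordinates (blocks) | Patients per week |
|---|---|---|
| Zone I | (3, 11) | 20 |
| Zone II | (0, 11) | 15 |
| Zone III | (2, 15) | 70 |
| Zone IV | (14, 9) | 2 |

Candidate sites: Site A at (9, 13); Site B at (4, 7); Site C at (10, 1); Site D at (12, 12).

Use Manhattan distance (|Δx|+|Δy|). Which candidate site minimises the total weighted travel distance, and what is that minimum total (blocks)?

Site B, total 944 blocks

Total weighted distance at each candidate:
  Site A (9, 13): total = 973
  Site B (4, 7): total = 944
  Site C (10, 1): total = 2204
  Site D (12, 12): total = 1315
Minimum is at Site B with total 944 blocks.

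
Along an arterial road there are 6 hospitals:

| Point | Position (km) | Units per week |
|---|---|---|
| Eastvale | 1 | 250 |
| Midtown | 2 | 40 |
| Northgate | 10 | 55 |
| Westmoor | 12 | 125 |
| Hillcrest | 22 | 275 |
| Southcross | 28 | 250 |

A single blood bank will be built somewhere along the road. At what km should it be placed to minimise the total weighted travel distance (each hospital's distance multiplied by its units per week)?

x = 22

For a sum of weighted absolute distances on a line, the optimum is the weighted median (not the mean). Total weight W = 995; half-weight = 497.5.
Sort by position and accumulate weight:
  km 1 (Eastvale, w=250) → cum 250
  km 2 (Midtown, w=40) → cum 290
  km 10 (Northgate, w=55) → cum 345
  km 12 (Westmoor, w=125) → cum 470
  km 22 (Hillcrest, w=275) → cum 745  ≥ 497.5 → median here
  km 28 (Southcross, w=250) → cum 995
Optimal location: km 22.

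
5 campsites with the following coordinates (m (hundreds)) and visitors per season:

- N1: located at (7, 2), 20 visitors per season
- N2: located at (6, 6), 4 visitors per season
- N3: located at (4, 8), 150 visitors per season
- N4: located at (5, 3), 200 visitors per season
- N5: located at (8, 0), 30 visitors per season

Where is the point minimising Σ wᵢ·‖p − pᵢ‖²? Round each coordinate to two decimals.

The minimiser of Σwᵢ‖p−pᵢ‖² is the weighted centroid p* = (Σwᵢpᵢ)/(Σwᵢ).
Σwᵢ = 404.
Σwᵢxᵢ = 20·7 + 4·6 + 150·4 + 200·5 + 30·8 = 2004.
Σwᵢyᵢ = 20·2 + 4·6 + 150·8 + 200·3 + 30·0 = 1864.
x* = 2004/404 = 4.96, y* = 1864/404 = 4.61.

(4.96, 4.61)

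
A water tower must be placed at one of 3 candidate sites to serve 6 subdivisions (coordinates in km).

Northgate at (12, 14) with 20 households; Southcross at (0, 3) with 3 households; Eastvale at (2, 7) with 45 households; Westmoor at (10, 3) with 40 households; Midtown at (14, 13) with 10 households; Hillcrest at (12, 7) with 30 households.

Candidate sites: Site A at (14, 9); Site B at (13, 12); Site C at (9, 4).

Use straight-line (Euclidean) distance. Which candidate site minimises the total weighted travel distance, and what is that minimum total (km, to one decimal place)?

Total weighted distance at each candidate:
  Site A (14, 9): total = 1114.1
  Site B (13, 12): total = 1182.5
  Site C (9, 4): total = 865.5
Minimum is at Site C with total 865.5 km.

Site C, total 865.5 km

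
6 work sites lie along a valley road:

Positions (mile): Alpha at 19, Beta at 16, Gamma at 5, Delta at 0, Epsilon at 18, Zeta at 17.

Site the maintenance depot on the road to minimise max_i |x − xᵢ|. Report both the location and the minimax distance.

location 9.5, max distance 9.5

The 1-center on a line is the midpoint of the two extreme points: leftmost at 0, rightmost at 19.
Optimal location = (0 + 19)/2 = 9.5; maximum distance = (19 − 0)/2 = 9.5.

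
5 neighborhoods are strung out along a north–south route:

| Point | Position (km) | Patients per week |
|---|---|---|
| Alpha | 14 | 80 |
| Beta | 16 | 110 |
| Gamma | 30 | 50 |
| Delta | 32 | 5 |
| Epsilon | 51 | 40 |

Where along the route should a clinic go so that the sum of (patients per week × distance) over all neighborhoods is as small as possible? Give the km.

For a sum of weighted absolute distances on a line, the optimum is the weighted median (not the mean). Total weight W = 285; half-weight = 142.5.
Sort by position and accumulate weight:
  km 14 (Alpha, w=80) → cum 80
  km 16 (Beta, w=110) → cum 190  ≥ 142.5 → median here
  km 30 (Gamma, w=50) → cum 240
  km 32 (Delta, w=5) → cum 245
  km 51 (Epsilon, w=40) → cum 285
Optimal location: km 16.

x = 16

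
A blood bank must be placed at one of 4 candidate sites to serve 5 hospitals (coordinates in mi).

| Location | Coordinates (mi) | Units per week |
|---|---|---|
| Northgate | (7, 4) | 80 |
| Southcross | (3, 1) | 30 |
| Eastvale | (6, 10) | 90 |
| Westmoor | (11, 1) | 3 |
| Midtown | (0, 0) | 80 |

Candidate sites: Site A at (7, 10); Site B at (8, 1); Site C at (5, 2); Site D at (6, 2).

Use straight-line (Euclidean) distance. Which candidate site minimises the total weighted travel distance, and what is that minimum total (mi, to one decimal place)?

Site C, total 1468.0 mi

Total weighted distance at each candidate:
  Site A (7, 10): total = 1871.5
  Site B (8, 1): total = 1886.7
  Site C (5, 2): total = 1468.0
  Site D (6, 2): total = 1515.0
Minimum is at Site C with total 1468.0 mi.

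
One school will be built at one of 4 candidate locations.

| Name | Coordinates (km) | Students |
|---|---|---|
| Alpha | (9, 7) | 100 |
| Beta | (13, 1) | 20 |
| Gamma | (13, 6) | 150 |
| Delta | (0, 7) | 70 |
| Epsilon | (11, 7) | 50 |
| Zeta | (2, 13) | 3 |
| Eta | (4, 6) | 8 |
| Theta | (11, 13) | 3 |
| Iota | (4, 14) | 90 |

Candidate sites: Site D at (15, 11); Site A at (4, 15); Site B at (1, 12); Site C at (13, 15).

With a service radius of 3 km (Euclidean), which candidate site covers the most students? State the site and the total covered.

Site A, covering 93

Coverage radius r = 3 km; a point is covered iff (Δx)²+(Δy)² ≤ 3² = 9.
  Site D (15, 11): covers {none} → 0
  Site A (4, 15): covers {Zeta, Iota} → 93
  Site B (1, 12): covers {Zeta} → 3
  Site C (13, 15): covers {Theta} → 3
Maximum coverage at Site A: 93 students.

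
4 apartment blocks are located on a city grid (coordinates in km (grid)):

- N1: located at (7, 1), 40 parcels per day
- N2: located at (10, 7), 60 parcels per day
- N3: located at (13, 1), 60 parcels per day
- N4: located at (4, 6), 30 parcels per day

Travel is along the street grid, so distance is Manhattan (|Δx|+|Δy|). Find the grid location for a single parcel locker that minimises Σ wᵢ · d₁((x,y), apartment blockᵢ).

(10, 1)

Manhattan distance separates: Σwᵢ(|x−xᵢ|+|y−yᵢ|) = Σwᵢ|x−xᵢ| + Σwᵢ|y−yᵢ|, so x and y are optimised independently as 1-D weighted medians.
Total weight W = 190; half = 95.
x-coordinate, sorted with cumulative weight:
  x=4 (N4, w=30) cum 30
  x=7 (N1, w=40) cum 70
  x=10 (N2, w=60) cum 130  ← median
  x=13 (N3, w=60) cum 190
⇒ x* = 10
y-coordinate, sorted with cumulative weight:
  y=1 (N1, w=40) cum 40
  y=1 (N3, w=60) cum 100  ← median
  y=6 (N4, w=30) cum 130
  y=7 (N2, w=60) cum 190
⇒ y* = 1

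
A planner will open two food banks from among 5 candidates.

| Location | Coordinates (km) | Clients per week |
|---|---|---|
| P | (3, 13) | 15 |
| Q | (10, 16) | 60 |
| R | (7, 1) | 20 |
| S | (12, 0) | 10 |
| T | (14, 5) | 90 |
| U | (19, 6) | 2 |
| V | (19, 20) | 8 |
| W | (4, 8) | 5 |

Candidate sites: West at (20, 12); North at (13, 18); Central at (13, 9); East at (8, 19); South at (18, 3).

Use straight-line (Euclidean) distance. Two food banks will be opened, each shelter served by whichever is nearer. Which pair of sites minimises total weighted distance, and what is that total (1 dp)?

{Central, East}, total 1142.2

Evaluate every pair (each demand assigned to the nearer of the two):
  {Central, East}: total = 1142.2
  {North, Central}: total = 1148.8
  {East, South}: total = 1179.9
  {North, South}: total = 1201.4
  {West, Central}: total = 1402.1
  {Central, South}: total = 1408.5
  {West, South}: total = 1740.0
  {West, East}: total = 1783.2
  {West, North}: total = 1828.6
  {North, East}: total = 2183.7
Best pair: {Central, East} with total 1142.2.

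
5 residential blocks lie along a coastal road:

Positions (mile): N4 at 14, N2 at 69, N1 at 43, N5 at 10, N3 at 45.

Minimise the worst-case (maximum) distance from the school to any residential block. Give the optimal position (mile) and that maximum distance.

location 39.5, max distance 29.5

The 1-center on a line is the midpoint of the two extreme points: leftmost at 10, rightmost at 69.
Optimal location = (10 + 69)/2 = 39.5; maximum distance = (69 − 10)/2 = 29.5.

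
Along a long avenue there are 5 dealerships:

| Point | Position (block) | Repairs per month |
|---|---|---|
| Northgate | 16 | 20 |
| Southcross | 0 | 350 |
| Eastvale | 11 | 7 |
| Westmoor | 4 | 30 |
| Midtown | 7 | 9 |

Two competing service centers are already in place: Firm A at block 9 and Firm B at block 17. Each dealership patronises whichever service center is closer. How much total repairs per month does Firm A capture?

396

The indifferent point is the midpoint (9+17)/2 = 13; dealerships left of it (closer to Firm A at 9) go to Firm A, those right go to Firm B.
  Southcross at 0 (w=350) → Firm A
  Westmoor at 4 (w=30) → Firm A
  Midtown at 7 (w=9) → Firm A
  Eastvale at 11 (w=7) → Firm A
  Northgate at 16 (w=20) → Firm B
Firm A captures 396; Firm B captures 20.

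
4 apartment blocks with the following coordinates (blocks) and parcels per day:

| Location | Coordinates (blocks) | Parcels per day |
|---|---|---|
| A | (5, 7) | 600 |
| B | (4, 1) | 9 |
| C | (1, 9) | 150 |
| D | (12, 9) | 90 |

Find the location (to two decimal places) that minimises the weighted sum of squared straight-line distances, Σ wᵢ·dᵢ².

The minimiser of Σwᵢ‖p−pᵢ‖² is the weighted centroid p* = (Σwᵢpᵢ)/(Σwᵢ).
Σwᵢ = 849.
Σwᵢxᵢ = 600·5 + 9·4 + 150·1 + 90·12 = 4266.
Σwᵢyᵢ = 600·7 + 9·1 + 150·9 + 90·9 = 6369.
x* = 4266/849 = 5.02, y* = 6369/849 = 7.50.

(5.02, 7.50)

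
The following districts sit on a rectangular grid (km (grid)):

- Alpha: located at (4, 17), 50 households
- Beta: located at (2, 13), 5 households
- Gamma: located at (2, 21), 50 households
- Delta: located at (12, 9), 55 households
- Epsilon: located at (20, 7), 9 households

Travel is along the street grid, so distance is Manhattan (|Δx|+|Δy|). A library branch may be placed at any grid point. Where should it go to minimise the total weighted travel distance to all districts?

Manhattan distance separates: Σwᵢ(|x−xᵢ|+|y−yᵢ|) = Σwᵢ|x−xᵢ| + Σwᵢ|y−yᵢ|, so x and y are optimised independently as 1-D weighted medians.
Total weight W = 169; half = 84.5.
x-coordinate, sorted with cumulative weight:
  x=2 (Beta, w=5) cum 5
  x=2 (Gamma, w=50) cum 55
  x=4 (Alpha, w=50) cum 105  ← median
  x=12 (Delta, w=55) cum 160
  x=20 (Epsilon, w=9) cum 169
⇒ x* = 4
y-coordinate, sorted with cumulative weight:
  y=7 (Epsilon, w=9) cum 9
  y=9 (Delta, w=55) cum 64
  y=13 (Beta, w=5) cum 69
  y=17 (Alpha, w=50) cum 119  ← median
  y=21 (Gamma, w=50) cum 169
⇒ y* = 17

(4, 17)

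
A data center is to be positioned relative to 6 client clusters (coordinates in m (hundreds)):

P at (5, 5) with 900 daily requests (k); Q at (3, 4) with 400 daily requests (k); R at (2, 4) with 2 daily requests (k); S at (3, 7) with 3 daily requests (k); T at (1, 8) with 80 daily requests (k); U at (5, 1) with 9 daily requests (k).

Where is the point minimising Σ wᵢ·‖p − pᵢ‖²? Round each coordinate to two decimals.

(4.19, 4.86)

The minimiser of Σwᵢ‖p−pᵢ‖² is the weighted centroid p* = (Σwᵢpᵢ)/(Σwᵢ).
Σwᵢ = 1394.
Σwᵢxᵢ = 900·5 + 400·3 + 2·2 + 3·3 + 80·1 + 9·5 = 5838.
Σwᵢyᵢ = 900·5 + 400·4 + 2·4 + 3·7 + 80·8 + 9·1 = 6778.
x* = 5838/1394 = 4.19, y* = 6778/1394 = 4.86.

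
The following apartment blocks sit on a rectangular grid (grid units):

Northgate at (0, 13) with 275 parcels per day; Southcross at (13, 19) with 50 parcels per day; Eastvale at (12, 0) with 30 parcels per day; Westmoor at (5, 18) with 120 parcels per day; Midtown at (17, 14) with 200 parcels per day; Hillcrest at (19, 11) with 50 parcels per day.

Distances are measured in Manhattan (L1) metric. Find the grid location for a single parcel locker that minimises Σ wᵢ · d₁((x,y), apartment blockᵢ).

(5, 14)

Manhattan distance separates: Σwᵢ(|x−xᵢ|+|y−yᵢ|) = Σwᵢ|x−xᵢ| + Σwᵢ|y−yᵢ|, so x and y are optimised independently as 1-D weighted medians.
Total weight W = 725; half = 362.5.
x-coordinate, sorted with cumulative weight:
  x=0 (Northgate, w=275) cum 275
  x=5 (Westmoor, w=120) cum 395  ← median
  x=12 (Eastvale, w=30) cum 425
  x=13 (Southcross, w=50) cum 475
  x=17 (Midtown, w=200) cum 675
  x=19 (Hillcrest, w=50) cum 725
⇒ x* = 5
y-coordinate, sorted with cumulative weight:
  y=0 (Eastvale, w=30) cum 30
  y=11 (Hillcrest, w=50) cum 80
  y=13 (Northgate, w=275) cum 355
  y=14 (Midtown, w=200) cum 555  ← median
  y=18 (Westmoor, w=120) cum 675
  y=19 (Southcross, w=50) cum 725
⇒ y* = 14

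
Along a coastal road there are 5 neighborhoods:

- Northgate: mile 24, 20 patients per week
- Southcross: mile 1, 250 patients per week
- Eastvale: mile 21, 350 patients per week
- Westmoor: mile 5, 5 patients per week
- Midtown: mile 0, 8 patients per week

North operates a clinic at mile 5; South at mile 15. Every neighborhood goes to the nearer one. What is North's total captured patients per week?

The indifferent point is the midpoint (5+15)/2 = 10; neighborhoods left of it (closer to North at 5) go to North, those right go to South.
  Midtown at 0 (w=8) → North
  Southcross at 1 (w=250) → North
  Westmoor at 5 (w=5) → North
  Eastvale at 21 (w=350) → South
  Northgate at 24 (w=20) → South
North captures 263; South captures 370.

263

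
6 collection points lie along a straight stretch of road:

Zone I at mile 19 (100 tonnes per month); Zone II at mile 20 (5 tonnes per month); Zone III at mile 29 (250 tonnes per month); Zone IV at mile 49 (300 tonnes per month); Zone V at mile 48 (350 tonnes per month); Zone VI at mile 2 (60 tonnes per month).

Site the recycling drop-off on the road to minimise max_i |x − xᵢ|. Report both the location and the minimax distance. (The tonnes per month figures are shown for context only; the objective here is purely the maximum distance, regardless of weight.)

The 1-center on a line is the midpoint of the two extreme points: leftmost at 2, rightmost at 49.
Optimal location = (2 + 49)/2 = 25.5; maximum distance = (49 − 2)/2 = 23.5.

location 25.5, max distance 23.5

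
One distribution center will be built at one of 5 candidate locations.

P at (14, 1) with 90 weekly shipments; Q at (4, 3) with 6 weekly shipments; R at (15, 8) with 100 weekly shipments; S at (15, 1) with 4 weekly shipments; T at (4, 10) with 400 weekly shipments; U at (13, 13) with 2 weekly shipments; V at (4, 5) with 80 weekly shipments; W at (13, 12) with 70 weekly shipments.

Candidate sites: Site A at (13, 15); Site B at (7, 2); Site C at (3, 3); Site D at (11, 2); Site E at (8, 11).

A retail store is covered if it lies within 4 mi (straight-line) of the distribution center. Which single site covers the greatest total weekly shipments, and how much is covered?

Site D, covering 90

Coverage radius r = 4 mi; a point is covered iff (Δx)²+(Δy)² ≤ 4² = 16.
  Site A (13, 15): covers {U, W} → 72
  Site B (7, 2): covers {Q} → 6
  Site C (3, 3): covers {Q, V} → 86
  Site D (11, 2): covers {P} → 90
  Site E (8, 11): covers {none} → 0
Maximum coverage at Site D: 90 weekly shipments.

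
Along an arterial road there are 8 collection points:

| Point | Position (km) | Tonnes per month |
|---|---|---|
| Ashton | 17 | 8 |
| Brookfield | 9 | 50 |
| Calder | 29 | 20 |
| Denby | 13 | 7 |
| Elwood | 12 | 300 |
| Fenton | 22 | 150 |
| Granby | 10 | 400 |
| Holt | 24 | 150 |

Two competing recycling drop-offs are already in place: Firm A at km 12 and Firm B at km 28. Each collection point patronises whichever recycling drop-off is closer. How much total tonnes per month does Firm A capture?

The indifferent point is the midpoint (12+28)/2 = 20; collection points left of it (closer to Firm A at 12) go to Firm A, those right go to Firm B.
  Brookfield at 9 (w=50) → Firm A
  Granby at 10 (w=400) → Firm A
  Elwood at 12 (w=300) → Firm A
  Denby at 13 (w=7) → Firm A
  Ashton at 17 (w=8) → Firm A
  Fenton at 22 (w=150) → Firm B
  Holt at 24 (w=150) → Firm B
  Calder at 29 (w=20) → Firm B
Firm A captures 765; Firm B captures 320.

765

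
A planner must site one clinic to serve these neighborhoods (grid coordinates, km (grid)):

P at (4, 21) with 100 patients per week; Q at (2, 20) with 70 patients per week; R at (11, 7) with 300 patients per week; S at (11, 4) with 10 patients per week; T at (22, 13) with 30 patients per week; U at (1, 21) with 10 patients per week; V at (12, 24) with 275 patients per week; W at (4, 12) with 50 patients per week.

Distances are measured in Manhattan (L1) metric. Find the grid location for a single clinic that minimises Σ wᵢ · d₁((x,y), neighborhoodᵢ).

Manhattan distance separates: Σwᵢ(|x−xᵢ|+|y−yᵢ|) = Σwᵢ|x−xᵢ| + Σwᵢ|y−yᵢ|, so x and y are optimised independently as 1-D weighted medians.
Total weight W = 845; half = 422.5.
x-coordinate, sorted with cumulative weight:
  x=1 (U, w=10) cum 10
  x=2 (Q, w=70) cum 80
  x=4 (P, w=100) cum 180
  x=4 (W, w=50) cum 230
  x=11 (R, w=300) cum 530  ← median
  x=11 (S, w=10) cum 540
  x=12 (V, w=275) cum 815
  x=22 (T, w=30) cum 845
⇒ x* = 11
y-coordinate, sorted with cumulative weight:
  y=4 (S, w=10) cum 10
  y=7 (R, w=300) cum 310
  y=12 (W, w=50) cum 360
  y=13 (T, w=30) cum 390
  y=20 (Q, w=70) cum 460  ← median
  y=21 (P, w=100) cum 560
  y=21 (U, w=10) cum 570
  y=24 (V, w=275) cum 845
⇒ y* = 20

(11, 20)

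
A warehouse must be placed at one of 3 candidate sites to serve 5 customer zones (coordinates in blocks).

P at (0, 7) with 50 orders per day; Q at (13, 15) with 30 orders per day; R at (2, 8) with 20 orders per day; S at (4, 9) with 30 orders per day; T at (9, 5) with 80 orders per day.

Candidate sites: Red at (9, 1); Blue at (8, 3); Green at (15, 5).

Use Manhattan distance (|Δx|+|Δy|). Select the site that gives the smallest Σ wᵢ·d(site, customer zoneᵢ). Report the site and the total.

Blue, total 1870 blocks

Total weighted distance at each candidate:
  Red (9, 1): total = 2280
  Blue (8, 3): total = 1870
  Green (15, 5): total = 2460
Minimum is at Blue with total 1870 blocks.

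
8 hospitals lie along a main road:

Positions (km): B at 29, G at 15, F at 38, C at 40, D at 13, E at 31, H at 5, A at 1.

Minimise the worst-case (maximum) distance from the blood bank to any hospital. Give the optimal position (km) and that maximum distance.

location 20.5, max distance 19.5

The 1-center on a line is the midpoint of the two extreme points: leftmost at 1, rightmost at 40.
Optimal location = (1 + 40)/2 = 20.5; maximum distance = (40 − 1)/2 = 19.5.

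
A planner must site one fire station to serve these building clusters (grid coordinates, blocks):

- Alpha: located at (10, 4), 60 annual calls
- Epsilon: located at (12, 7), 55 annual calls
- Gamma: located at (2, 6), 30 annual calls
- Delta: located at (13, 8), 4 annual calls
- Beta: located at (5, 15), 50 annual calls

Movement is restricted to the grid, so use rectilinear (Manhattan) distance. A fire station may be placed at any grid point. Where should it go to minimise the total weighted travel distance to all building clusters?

Manhattan distance separates: Σwᵢ(|x−xᵢ|+|y−yᵢ|) = Σwᵢ|x−xᵢ| + Σwᵢ|y−yᵢ|, so x and y are optimised independently as 1-D weighted medians.
Total weight W = 199; half = 99.5.
x-coordinate, sorted with cumulative weight:
  x=2 (Gamma, w=30) cum 30
  x=5 (Beta, w=50) cum 80
  x=10 (Alpha, w=60) cum 140  ← median
  x=12 (Epsilon, w=55) cum 195
  x=13 (Delta, w=4) cum 199
⇒ x* = 10
y-coordinate, sorted with cumulative weight:
  y=4 (Alpha, w=60) cum 60
  y=6 (Gamma, w=30) cum 90
  y=7 (Epsilon, w=55) cum 145  ← median
  y=8 (Delta, w=4) cum 149
  y=15 (Beta, w=50) cum 199
⇒ y* = 7

(10, 7)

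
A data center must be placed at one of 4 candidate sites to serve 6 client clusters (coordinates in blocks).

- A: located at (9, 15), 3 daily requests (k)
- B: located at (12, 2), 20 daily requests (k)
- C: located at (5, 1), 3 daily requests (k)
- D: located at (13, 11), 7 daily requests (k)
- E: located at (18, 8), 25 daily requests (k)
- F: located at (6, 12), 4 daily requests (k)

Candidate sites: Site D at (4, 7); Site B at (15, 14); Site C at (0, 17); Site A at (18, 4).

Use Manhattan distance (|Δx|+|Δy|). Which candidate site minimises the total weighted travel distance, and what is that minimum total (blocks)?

Total weighted distance at each candidate:
  Site D (4, 7): total = 814
  Site B (15, 14): total = 694
  Site C (0, 17): total = 1488
  Site A (18, 4): total = 532
Minimum is at Site A with total 532 blocks.

Site A, total 532 blocks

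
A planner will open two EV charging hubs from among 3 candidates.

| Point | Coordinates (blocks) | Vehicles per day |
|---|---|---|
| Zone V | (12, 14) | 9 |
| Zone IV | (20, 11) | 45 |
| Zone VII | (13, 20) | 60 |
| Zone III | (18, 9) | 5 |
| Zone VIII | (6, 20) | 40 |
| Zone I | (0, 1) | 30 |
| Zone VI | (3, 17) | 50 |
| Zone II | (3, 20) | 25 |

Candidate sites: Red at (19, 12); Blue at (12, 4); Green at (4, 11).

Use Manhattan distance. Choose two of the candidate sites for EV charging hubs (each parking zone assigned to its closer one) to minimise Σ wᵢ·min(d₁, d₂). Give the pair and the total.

{Red, Green}, total 2491

Evaluate every pair (each demand assigned to the nearer of the two):
  {Red, Green}: total = 2491
  {Blue, Green}: total = 3300
  {Red, Blue}: total = 3971
Best pair: {Red, Green} with total 2491.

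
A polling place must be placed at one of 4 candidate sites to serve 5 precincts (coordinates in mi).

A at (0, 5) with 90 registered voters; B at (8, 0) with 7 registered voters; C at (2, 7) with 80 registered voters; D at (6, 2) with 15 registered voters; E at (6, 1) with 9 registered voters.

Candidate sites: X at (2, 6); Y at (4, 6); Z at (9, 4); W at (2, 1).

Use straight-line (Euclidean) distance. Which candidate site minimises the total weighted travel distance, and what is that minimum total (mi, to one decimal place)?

X, total 483.1 mi

Total weighted distance at each candidate:
  X (2, 6): total = 483.1
  Y (4, 6): total = 716.0
  Z (9, 4): total = 1545.4
  W (2, 1): total = 1022.9
Minimum is at X with total 483.1 mi.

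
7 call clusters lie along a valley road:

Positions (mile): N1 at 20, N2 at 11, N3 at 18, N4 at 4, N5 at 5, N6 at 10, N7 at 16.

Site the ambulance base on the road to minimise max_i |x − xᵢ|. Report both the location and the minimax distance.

location 12, max distance 8

The 1-center on a line is the midpoint of the two extreme points: leftmost at 4, rightmost at 20.
Optimal location = (4 + 20)/2 = 12; maximum distance = (20 − 4)/2 = 8.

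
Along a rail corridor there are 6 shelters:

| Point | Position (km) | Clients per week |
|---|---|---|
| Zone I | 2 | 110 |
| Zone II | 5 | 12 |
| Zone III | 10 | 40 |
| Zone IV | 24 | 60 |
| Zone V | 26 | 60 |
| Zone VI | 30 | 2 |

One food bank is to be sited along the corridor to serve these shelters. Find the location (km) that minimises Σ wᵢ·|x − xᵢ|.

For a sum of weighted absolute distances on a line, the optimum is the weighted median (not the mean). Total weight W = 284; half-weight = 142.
Sort by position and accumulate weight:
  km 2 (Zone I, w=110) → cum 110
  km 5 (Zone II, w=12) → cum 122
  km 10 (Zone III, w=40) → cum 162  ≥ 142 → median here
  km 24 (Zone IV, w=60) → cum 222
  km 26 (Zone V, w=60) → cum 282
  km 30 (Zone VI, w=2) → cum 284
Optimal location: km 10.

x = 10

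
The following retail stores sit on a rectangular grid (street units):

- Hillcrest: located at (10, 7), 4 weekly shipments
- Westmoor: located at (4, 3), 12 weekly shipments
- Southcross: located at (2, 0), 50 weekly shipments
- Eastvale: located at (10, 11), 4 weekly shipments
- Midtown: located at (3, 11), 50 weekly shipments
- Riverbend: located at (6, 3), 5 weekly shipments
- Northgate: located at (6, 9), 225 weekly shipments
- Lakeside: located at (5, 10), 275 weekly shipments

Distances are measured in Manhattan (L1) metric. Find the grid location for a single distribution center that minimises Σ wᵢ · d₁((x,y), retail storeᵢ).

(5, 10)

Manhattan distance separates: Σwᵢ(|x−xᵢ|+|y−yᵢ|) = Σwᵢ|x−xᵢ| + Σwᵢ|y−yᵢ|, so x and y are optimised independently as 1-D weighted medians.
Total weight W = 625; half = 312.5.
x-coordinate, sorted with cumulative weight:
  x=2 (Southcross, w=50) cum 50
  x=3 (Midtown, w=50) cum 100
  x=4 (Westmoor, w=12) cum 112
  x=5 (Lakeside, w=275) cum 387  ← median
  x=6 (Riverbend, w=5) cum 392
  x=6 (Northgate, w=225) cum 617
  x=10 (Hillcrest, w=4) cum 621
  x=10 (Eastvale, w=4) cum 625
⇒ x* = 5
y-coordinate, sorted with cumulative weight:
  y=0 (Southcross, w=50) cum 50
  y=3 (Westmoor, w=12) cum 62
  y=3 (Riverbend, w=5) cum 67
  y=7 (Hillcrest, w=4) cum 71
  y=9 (Northgate, w=225) cum 296
  y=10 (Lakeside, w=275) cum 571  ← median
  y=11 (Eastvale, w=4) cum 575
  y=11 (Midtown, w=50) cum 625
⇒ y* = 10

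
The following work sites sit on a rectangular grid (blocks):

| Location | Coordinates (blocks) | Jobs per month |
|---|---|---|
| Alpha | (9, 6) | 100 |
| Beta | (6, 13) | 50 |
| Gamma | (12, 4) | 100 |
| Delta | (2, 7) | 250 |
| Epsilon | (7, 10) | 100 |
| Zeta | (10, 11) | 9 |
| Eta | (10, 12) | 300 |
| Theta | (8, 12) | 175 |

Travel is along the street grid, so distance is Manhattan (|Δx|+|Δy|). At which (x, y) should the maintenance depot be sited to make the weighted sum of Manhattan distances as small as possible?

Manhattan distance separates: Σwᵢ(|x−xᵢ|+|y−yᵢ|) = Σwᵢ|x−xᵢ| + Σwᵢ|y−yᵢ|, so x and y are optimised independently as 1-D weighted medians.
Total weight W = 1084; half = 542.
x-coordinate, sorted with cumulative weight:
  x=2 (Delta, w=250) cum 250
  x=6 (Beta, w=50) cum 300
  x=7 (Epsilon, w=100) cum 400
  x=8 (Theta, w=175) cum 575  ← median
  x=9 (Alpha, w=100) cum 675
  x=10 (Zeta, w=9) cum 684
  x=10 (Eta, w=300) cum 984
  x=12 (Gamma, w=100) cum 1084
⇒ x* = 8
y-coordinate, sorted with cumulative weight:
  y=4 (Gamma, w=100) cum 100
  y=6 (Alpha, w=100) cum 200
  y=7 (Delta, w=250) cum 450
  y=10 (Epsilon, w=100) cum 550  ← median
  y=11 (Zeta, w=9) cum 559
  y=12 (Eta, w=300) cum 859
  y=12 (Theta, w=175) cum 1034
  y=13 (Beta, w=50) cum 1084
⇒ y* = 10

(8, 10)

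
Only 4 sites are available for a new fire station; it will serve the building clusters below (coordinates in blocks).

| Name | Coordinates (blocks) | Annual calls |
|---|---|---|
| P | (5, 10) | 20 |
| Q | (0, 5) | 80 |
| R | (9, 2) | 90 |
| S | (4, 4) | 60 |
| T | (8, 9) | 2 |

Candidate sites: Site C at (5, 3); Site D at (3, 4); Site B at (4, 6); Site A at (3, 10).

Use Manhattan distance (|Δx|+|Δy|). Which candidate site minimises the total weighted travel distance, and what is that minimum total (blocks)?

Total weighted distance at each candidate:
  Site C (5, 3): total = 1288
  Site D (3, 4): total = 1280
  Site B (4, 6): total = 1444
  Site A (3, 10): total = 2372
Minimum is at Site D with total 1280 blocks.

Site D, total 1280 blocks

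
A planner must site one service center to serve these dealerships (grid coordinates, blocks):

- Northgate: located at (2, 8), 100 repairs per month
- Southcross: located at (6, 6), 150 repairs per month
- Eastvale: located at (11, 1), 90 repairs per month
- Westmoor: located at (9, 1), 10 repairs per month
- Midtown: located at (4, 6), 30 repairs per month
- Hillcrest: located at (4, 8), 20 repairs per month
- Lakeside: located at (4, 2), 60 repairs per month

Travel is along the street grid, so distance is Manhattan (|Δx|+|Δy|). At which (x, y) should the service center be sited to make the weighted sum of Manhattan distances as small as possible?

(6, 6)

Manhattan distance separates: Σwᵢ(|x−xᵢ|+|y−yᵢ|) = Σwᵢ|x−xᵢ| + Σwᵢ|y−yᵢ|, so x and y are optimised independently as 1-D weighted medians.
Total weight W = 460; half = 230.
x-coordinate, sorted with cumulative weight:
  x=2 (Northgate, w=100) cum 100
  x=4 (Midtown, w=30) cum 130
  x=4 (Hillcrest, w=20) cum 150
  x=4 (Lakeside, w=60) cum 210
  x=6 (Southcross, w=150) cum 360  ← median
  x=9 (Westmoor, w=10) cum 370
  x=11 (Eastvale, w=90) cum 460
⇒ x* = 6
y-coordinate, sorted with cumulative weight:
  y=1 (Eastvale, w=90) cum 90
  y=1 (Westmoor, w=10) cum 100
  y=2 (Lakeside, w=60) cum 160
  y=6 (Southcross, w=150) cum 310  ← median
  y=6 (Midtown, w=30) cum 340
  y=8 (Northgate, w=100) cum 440
  y=8 (Hillcrest, w=20) cum 460
⇒ y* = 6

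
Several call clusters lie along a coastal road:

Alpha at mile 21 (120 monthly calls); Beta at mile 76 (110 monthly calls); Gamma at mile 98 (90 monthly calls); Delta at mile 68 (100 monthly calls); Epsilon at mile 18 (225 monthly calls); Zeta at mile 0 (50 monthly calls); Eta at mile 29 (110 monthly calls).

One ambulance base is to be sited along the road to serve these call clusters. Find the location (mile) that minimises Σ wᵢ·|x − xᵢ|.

x = 29

For a sum of weighted absolute distances on a line, the optimum is the weighted median (not the mean). Total weight W = 805; half-weight = 402.5.
Sort by position and accumulate weight:
  mile 0 (Zeta, w=50) → cum 50
  mile 18 (Epsilon, w=225) → cum 275
  mile 21 (Alpha, w=120) → cum 395
  mile 29 (Eta, w=110) → cum 505  ≥ 402.5 → median here
  mile 68 (Delta, w=100) → cum 605
  mile 76 (Beta, w=110) → cum 715
  mile 98 (Gamma, w=90) → cum 805
Optimal location: mile 29.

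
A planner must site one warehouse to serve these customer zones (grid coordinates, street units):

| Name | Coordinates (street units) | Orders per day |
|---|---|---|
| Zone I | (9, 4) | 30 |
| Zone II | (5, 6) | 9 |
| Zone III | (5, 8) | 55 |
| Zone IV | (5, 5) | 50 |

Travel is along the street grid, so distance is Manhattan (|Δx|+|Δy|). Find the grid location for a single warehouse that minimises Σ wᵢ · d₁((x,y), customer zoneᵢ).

(5, 5)

Manhattan distance separates: Σwᵢ(|x−xᵢ|+|y−yᵢ|) = Σwᵢ|x−xᵢ| + Σwᵢ|y−yᵢ|, so x and y are optimised independently as 1-D weighted medians.
Total weight W = 144; half = 72.
x-coordinate, sorted with cumulative weight:
  x=5 (Zone II, w=9) cum 9
  x=5 (Zone III, w=55) cum 64
  x=5 (Zone IV, w=50) cum 114  ← median
  x=9 (Zone I, w=30) cum 144
⇒ x* = 5
y-coordinate, sorted with cumulative weight:
  y=4 (Zone I, w=30) cum 30
  y=5 (Zone IV, w=50) cum 80  ← median
  y=6 (Zone II, w=9) cum 89
  y=8 (Zone III, w=55) cum 144
⇒ y* = 5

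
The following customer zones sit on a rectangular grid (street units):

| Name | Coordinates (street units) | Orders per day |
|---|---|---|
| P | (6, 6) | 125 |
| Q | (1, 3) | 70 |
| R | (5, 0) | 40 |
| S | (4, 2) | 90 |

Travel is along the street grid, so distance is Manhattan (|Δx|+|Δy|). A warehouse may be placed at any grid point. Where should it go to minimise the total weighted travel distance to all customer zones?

(5, 3)

Manhattan distance separates: Σwᵢ(|x−xᵢ|+|y−yᵢ|) = Σwᵢ|x−xᵢ| + Σwᵢ|y−yᵢ|, so x and y are optimised independently as 1-D weighted medians.
Total weight W = 325; half = 162.5.
x-coordinate, sorted with cumulative weight:
  x=1 (Q, w=70) cum 70
  x=4 (S, w=90) cum 160
  x=5 (R, w=40) cum 200  ← median
  x=6 (P, w=125) cum 325
⇒ x* = 5
y-coordinate, sorted with cumulative weight:
  y=0 (R, w=40) cum 40
  y=2 (S, w=90) cum 130
  y=3 (Q, w=70) cum 200  ← median
  y=6 (P, w=125) cum 325
⇒ y* = 3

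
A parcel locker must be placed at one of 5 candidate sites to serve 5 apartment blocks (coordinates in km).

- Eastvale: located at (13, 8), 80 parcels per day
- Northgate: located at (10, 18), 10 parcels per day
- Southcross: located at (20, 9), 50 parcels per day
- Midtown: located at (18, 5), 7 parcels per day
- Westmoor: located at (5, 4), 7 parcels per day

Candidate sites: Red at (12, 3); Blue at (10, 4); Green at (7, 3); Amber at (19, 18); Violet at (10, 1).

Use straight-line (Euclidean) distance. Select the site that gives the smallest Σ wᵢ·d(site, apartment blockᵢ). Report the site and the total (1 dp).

Total weighted distance at each candidate:
  Red (12, 3): total = 1153.0
  Blue (10, 4): total = 1190.5
  Green (7, 3): total = 1587.6
  Amber (19, 18): total = 1705.6
  Violet (10, 1): total = 1523.0
Minimum is at Red with total 1153.0 km.

Red, total 1153.0 km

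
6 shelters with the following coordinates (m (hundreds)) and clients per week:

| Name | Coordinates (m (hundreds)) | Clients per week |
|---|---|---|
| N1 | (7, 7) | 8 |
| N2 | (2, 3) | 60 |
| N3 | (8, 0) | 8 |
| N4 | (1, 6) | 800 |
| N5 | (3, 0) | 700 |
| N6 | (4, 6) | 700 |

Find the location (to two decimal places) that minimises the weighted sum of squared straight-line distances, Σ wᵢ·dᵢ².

(2.61, 4.06)

The minimiser of Σwᵢ‖p−pᵢ‖² is the weighted centroid p* = (Σwᵢpᵢ)/(Σwᵢ).
Σwᵢ = 2276.
Σwᵢxᵢ = 8·7 + 60·2 + 8·8 + 800·1 + 700·3 + 700·4 = 5940.
Σwᵢyᵢ = 8·7 + 60·3 + 8·0 + 800·6 + 700·0 + 700·6 = 9236.
x* = 5940/2276 = 2.61, y* = 9236/2276 = 4.06.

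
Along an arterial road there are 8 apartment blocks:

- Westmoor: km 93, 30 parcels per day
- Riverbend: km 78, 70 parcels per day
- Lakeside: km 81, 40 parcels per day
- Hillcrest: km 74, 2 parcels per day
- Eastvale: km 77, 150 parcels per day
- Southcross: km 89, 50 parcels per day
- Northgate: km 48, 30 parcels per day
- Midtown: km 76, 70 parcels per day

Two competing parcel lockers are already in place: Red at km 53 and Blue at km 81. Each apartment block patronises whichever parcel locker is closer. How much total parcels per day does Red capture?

The indifferent point is the midpoint (53+81)/2 = 67; apartment blocks left of it (closer to Red at 53) go to Red, those right go to Blue.
  Northgate at 48 (w=30) → Red
  Hillcrest at 74 (w=2) → Blue
  Midtown at 76 (w=70) → Blue
  Eastvale at 77 (w=150) → Blue
  Riverbend at 78 (w=70) → Blue
  Lakeside at 81 (w=40) → Blue
  Southcross at 89 (w=50) → Blue
  Westmoor at 93 (w=30) → Blue
Red captures 30; Blue captures 412.

30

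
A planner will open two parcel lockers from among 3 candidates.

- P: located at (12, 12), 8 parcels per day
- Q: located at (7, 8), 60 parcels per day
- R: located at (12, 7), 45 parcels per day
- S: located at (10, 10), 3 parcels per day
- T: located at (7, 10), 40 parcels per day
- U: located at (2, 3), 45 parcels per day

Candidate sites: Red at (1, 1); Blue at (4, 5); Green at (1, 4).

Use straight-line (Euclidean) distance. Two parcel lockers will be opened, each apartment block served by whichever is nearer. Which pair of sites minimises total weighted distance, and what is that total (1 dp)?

Evaluate every pair (each demand assigned to the nearer of the two):
  {Blue, Green}: total = 1031.0
  {Red, Blue}: total = 1068.0
  {Red, Green}: total = 1490.1
Best pair: {Blue, Green} with total 1031.0.

{Blue, Green}, total 1031.0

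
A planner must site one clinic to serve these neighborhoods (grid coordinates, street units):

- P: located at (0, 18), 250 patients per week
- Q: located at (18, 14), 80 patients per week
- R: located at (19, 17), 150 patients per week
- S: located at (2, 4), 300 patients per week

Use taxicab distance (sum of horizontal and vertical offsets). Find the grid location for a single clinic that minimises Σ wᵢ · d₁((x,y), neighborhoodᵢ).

(2, 17)

Manhattan distance separates: Σwᵢ(|x−xᵢ|+|y−yᵢ|) = Σwᵢ|x−xᵢ| + Σwᵢ|y−yᵢ|, so x and y are optimised independently as 1-D weighted medians.
Total weight W = 780; half = 390.
x-coordinate, sorted with cumulative weight:
  x=0 (P, w=250) cum 250
  x=2 (S, w=300) cum 550  ← median
  x=18 (Q, w=80) cum 630
  x=19 (R, w=150) cum 780
⇒ x* = 2
y-coordinate, sorted with cumulative weight:
  y=4 (S, w=300) cum 300
  y=14 (Q, w=80) cum 380
  y=17 (R, w=150) cum 530  ← median
  y=18 (P, w=250) cum 780
⇒ y* = 17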